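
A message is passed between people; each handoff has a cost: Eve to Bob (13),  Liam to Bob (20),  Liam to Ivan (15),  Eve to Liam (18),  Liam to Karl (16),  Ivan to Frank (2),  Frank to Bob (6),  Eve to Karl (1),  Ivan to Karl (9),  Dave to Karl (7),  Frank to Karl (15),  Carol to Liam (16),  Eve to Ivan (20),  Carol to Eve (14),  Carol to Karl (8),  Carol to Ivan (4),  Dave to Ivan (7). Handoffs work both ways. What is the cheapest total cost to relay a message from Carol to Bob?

12

A few of the Carol→Bob routes:
Carol-Eve-Bob: 14 + 13 = 27
Carol-Ivan-Frank-Bob: 4 + 2 + 6 = 12
Carol-Karl-Eve-Bob: 8 + 1 + 13 = 22
Carol-Karl-Ivan-Frank-Bob: 8 + 9 + 2 + 6 = 25
The minimum is 12.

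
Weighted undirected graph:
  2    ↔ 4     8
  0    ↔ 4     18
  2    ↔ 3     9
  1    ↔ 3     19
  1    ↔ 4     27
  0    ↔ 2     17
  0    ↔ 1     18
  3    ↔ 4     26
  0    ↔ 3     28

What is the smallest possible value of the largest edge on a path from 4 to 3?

9

A few of the 4→3 routes:
4→2→3: max(8, 9) = 9
4→3: max(26) = 26
4→0→2→3: max(18, 17, 9) = 18
4→2→0→1→3: max(8, 17, 18, 19) = 19
4→0→1→3: max(18, 18, 19) = 19
Best route has worst link 9.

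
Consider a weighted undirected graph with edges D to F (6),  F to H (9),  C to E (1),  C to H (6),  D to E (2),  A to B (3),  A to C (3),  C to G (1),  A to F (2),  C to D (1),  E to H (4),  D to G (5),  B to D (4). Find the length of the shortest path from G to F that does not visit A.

Comparing a few candidate routes:
G-D-F: 5 + 6 = 11
G-C-D-F: 1 + 1 + 6 = 8
G-C-E-H-F: 1 + 1 + 4 + 9 = 15
G-C-E-D-F: 1 + 1 + 2 + 6 = 10
G-C-H-F: 1 + 6 + 9 = 16
Shortest: 8.

8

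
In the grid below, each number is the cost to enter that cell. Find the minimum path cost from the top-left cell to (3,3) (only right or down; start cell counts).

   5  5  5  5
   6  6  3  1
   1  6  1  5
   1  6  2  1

Best path: [0,0] [0,1] [0,2] [1,2] [2,2] [3,2] [3,3]
Cost: 5 + 5 + 5 + 3 + 1 + 2 + 1 = 22

22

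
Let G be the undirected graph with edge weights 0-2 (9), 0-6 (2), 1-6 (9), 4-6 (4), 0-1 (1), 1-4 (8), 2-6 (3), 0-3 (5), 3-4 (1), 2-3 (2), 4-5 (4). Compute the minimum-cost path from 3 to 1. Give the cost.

Checking several routes:
3 -> 2 -> 6 -> 0 -> 1: 2 + 3 + 2 + 1 = 8
3 -> 4 -> 6 -> 0 -> 1: 1 + 4 + 2 + 1 = 8
3 -> 0 -> 1: 5 + 1 = 6
Best route has total 6.

6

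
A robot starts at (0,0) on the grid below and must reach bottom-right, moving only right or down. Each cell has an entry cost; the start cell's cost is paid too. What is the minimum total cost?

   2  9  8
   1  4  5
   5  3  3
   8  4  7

20

Take r0c0 r1c0 r1c1 r2c1 r2c2 r3c2 for a total of 2 + 1 + 4 + 3 + 3 + 7 = 20.
(Top row then right column would cost 34.)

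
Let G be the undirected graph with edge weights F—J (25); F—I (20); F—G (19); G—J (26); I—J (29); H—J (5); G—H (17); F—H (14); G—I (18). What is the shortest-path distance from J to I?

29

Checking several routes:
J→G→I: 26 + 18 = 44
J→H→G→I: 5 + 17 + 18 = 40
J→H→F→G→I: 5 + 14 + 19 + 18 = 56
J→H→F→I: 5 + 14 + 20 = 39
J→I: 29
J→F→I: 25 + 20 = 45
Shortest: 29.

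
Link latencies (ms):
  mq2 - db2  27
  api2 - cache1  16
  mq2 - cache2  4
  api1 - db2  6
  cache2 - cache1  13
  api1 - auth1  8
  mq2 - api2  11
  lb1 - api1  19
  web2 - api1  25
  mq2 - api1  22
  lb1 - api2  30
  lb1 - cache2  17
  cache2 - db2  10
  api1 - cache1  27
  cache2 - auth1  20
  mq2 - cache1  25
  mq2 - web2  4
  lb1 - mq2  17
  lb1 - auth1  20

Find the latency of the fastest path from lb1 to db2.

25

Comparing a few candidate routes:
lb1 → api1 → db2: 19 + 6 = 25
lb1 → cache2 → db2: 17 + 10 = 27
lb1 → mq2 → cache2 → db2: 17 + 4 + 10 = 31
Best route has total 25 ms.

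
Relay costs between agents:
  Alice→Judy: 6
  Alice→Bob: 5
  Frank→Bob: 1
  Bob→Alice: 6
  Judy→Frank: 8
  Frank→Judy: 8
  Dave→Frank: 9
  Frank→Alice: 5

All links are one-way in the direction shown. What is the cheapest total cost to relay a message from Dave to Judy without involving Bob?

Candidate routes:
Dave-Frank-Alice-Judy: 9 + 5 + 6 = 20
Dave-Frank-Judy: 9 + 8 = 17
Best route has total 17.

17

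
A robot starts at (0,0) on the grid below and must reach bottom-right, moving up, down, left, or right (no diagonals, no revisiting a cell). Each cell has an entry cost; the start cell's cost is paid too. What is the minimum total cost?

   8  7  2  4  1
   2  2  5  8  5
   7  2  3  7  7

31

Take r0c0 → r1c0 → r1c1 → r2c1 → r2c2 → r2c3 → r2c4 for a total of 8 + 2 + 2 + 2 + 3 + 7 + 7 = 31.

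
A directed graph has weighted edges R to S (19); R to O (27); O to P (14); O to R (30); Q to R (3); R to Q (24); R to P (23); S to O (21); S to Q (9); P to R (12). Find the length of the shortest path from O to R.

Paths from O to R:
O - P - R: 14 + 12 = 26
O - R: 30
Shortest: 26.

26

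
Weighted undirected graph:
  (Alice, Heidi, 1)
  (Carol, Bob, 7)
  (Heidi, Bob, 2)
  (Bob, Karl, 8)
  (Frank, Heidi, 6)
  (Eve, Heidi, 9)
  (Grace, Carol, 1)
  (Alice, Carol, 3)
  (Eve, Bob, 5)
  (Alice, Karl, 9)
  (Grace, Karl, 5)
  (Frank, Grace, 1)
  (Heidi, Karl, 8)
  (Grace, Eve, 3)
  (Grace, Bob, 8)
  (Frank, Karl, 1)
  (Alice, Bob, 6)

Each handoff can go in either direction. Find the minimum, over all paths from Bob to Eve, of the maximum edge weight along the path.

3

Comparing a few candidate routes:
Bob→Heidi→Frank→Grace→Eve: max(2, 6, 1, 3) = 6
Bob→Heidi→Alice→Carol→Grace→Eve: max(2, 1, 3, 1, 3) = 3
Bob→Alice→Heidi→Frank→Karl→Grace→Eve: max(6, 1, 6, 1, 5, 3) = 6
Bob→Heidi→Frank→Karl→Grace→Eve: max(2, 6, 1, 5, 3) = 6
Bob→Eve: max(5) = 5
Smallest bottleneck: 3.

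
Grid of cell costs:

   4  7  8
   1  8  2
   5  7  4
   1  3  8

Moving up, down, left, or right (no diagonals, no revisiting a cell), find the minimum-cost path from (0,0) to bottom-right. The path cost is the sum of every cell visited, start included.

22

Best path: [0,0] [1,0] [2,0] [3,0] [3,1] [3,2]
Cost: 4 + 1 + 5 + 1 + 3 + 8 = 22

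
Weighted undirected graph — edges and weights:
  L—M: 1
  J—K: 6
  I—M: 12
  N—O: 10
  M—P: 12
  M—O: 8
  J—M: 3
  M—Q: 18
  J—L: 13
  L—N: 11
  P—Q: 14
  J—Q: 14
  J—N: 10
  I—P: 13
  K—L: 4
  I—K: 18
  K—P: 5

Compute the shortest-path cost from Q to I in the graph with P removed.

Some routes from Q to I avoiding P:
Q-M-I: 18 + 12 = 30
Q-J-M-I: 14 + 3 + 12 = 29
Q-J-K-L-M-I: 14 + 6 + 4 + 1 + 12 = 37
Best route has total 29.

29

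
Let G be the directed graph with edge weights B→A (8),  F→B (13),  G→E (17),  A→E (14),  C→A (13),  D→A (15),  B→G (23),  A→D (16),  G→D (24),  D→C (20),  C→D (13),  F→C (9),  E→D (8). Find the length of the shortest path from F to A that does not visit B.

22

Candidate routes:
F → C → D → A: 9 + 13 + 15 = 37
F → C → A: 9 + 13 = 22
The minimum is 22.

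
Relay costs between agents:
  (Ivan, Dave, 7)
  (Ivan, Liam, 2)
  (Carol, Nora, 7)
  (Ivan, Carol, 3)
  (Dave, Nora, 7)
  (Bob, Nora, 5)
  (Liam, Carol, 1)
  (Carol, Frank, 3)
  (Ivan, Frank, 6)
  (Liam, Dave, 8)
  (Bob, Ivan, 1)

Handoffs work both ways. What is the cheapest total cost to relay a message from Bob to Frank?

7

A few of the Bob→Frank routes:
Bob → Ivan → Dave → Liam → Carol → Frank: 1 + 7 + 8 + 1 + 3 = 20
Bob → Ivan → Carol → Frank: 1 + 3 + 3 = 7
Bob → Nora → Carol → Frank: 5 + 7 + 3 = 15
Bob → Ivan → Frank: 1 + 6 = 7
Bob → Ivan → Liam → Carol → Frank: 1 + 2 + 1 + 3 = 7
The minimum is 7.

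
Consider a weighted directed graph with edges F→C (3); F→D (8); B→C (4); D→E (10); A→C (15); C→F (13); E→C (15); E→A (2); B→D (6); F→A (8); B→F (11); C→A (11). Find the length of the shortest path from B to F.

Paths from B to F:
B → D → E → A → C → F: 6 + 10 + 2 + 15 + 13 = 46
B → D → E → C → F: 6 + 10 + 15 + 13 = 44
B → F: 11
B → C → F: 4 + 13 = 17
The minimum is 11.

11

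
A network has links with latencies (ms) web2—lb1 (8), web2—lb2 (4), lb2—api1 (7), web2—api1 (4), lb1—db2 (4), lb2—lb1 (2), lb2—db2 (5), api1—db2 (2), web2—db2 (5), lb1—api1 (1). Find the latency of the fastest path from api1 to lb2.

Some routes from api1 to lb2:
api1 -> web2 -> lb2: 4 + 4 = 8
api1 -> lb2: 7
api1 -> lb1 -> lb2: 1 + 2 = 3
api1 -> db2 -> lb2: 2 + 5 = 7
The minimum is 3 ms.

3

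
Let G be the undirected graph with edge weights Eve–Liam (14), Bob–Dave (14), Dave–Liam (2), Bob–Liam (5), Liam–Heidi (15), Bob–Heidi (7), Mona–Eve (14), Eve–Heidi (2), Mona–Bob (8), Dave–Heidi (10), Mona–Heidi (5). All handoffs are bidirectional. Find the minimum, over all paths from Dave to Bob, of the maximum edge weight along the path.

5

Some routes from Dave to Bob:
Dave - Heidi - Mona - Bob: max(10, 5, 8) = 10
Dave - Heidi - Bob: max(10, 7) = 10
Dave - Liam - Bob: max(2, 5) = 5
Smallest bottleneck: 5.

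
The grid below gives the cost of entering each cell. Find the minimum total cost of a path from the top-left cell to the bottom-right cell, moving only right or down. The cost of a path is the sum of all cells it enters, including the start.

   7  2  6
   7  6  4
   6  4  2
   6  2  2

23

Best path: [0,0] → [0,1] → [0,2] → [1,2] → [2,2] → [3,2]
Cost: 7 + 2 + 6 + 4 + 2 + 2 = 23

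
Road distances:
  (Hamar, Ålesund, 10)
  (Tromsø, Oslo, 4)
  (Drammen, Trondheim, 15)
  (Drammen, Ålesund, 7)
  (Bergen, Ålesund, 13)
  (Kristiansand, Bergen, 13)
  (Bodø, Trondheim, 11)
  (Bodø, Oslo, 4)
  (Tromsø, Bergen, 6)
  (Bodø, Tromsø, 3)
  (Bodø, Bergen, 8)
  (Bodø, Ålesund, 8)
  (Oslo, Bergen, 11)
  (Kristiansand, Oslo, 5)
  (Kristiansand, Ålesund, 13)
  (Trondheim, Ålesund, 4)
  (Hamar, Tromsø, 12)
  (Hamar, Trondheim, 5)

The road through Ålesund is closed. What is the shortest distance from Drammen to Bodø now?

Comparing a few candidate routes:
Drammen-Trondheim-Hamar-Tromsø-Bodø: 15 + 5 + 12 + 3 = 35
Drammen-Trondheim-Hamar-Tromsø-Bergen-Oslo-Bodø: 15 + 5 + 12 + 6 + 11 + 4 = 53
Drammen-Trondheim-Hamar-Tromsø-Oslo-Bodø: 15 + 5 + 12 + 4 + 4 = 40
Drammen-Trondheim-Bodø: 15 + 11 = 26
Drammen-Trondheim-Hamar-Tromsø-Bergen-Bodø: 15 + 5 + 12 + 6 + 8 = 46
Drammen-Trondheim-Hamar-Tromsø-Oslo-Bergen-Bodø: 15 + 5 + 12 + 4 + 11 + 8 = 55
Shortest: 26.

26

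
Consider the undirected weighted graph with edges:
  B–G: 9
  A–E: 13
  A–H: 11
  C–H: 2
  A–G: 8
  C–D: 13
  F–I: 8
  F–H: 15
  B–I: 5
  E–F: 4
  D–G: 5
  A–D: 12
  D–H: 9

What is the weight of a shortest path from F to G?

22

A few of the F→G routes:
F -> H -> C -> D -> G: 15 + 2 + 13 + 5 = 35
F -> H -> A -> G: 15 + 11 + 8 = 34
F -> H -> D -> G: 15 + 9 + 5 = 29
F -> I -> B -> G: 8 + 5 + 9 = 22
F -> E -> A -> G: 4 + 13 + 8 = 25
F -> E -> A -> D -> G: 4 + 13 + 12 + 5 = 34
Best route has total 22.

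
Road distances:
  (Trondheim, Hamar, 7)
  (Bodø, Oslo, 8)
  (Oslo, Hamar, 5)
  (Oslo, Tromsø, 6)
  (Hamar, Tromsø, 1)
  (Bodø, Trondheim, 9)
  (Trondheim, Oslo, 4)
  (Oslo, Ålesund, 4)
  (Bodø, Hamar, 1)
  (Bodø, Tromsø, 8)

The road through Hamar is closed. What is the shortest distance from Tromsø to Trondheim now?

10

Routes from Tromsø to Trondheim avoiding Hamar:
Tromsø-Bodø-Oslo-Trondheim: 8 + 8 + 4 = 20
Tromsø-Oslo-Trondheim: 6 + 4 = 10
Tromsø-Bodø-Trondheim: 8 + 9 = 17
Tromsø-Oslo-Bodø-Trondheim: 6 + 8 + 9 = 23
Best route has total 10.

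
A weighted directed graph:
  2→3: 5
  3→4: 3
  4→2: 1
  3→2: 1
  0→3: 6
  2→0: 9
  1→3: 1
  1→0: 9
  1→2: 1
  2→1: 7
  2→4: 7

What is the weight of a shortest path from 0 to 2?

7

Paths from 0 to 2:
0 -> 3 -> 2: 6 + 1 = 7
0 -> 3 -> 4 -> 2: 6 + 3 + 1 = 10
Shortest: 7.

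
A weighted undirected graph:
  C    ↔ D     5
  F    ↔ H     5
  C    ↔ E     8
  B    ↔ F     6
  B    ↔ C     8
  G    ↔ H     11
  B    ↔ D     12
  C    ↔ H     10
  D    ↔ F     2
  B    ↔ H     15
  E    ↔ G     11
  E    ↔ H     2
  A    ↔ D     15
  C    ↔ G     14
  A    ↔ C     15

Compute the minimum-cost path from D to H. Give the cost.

7

A few of the D→H routes:
D - C - H: 5 + 10 = 15
D - F - H: 2 + 5 = 7
D - B - F - H: 12 + 6 + 5 = 23
D - C - E - H: 5 + 8 + 2 = 15
Shortest: 7.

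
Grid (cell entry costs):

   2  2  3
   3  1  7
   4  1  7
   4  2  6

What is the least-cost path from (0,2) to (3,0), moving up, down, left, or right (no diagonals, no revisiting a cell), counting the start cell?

13

Take [0,2] → [0,1] → [1,1] → [2,1] → [3,1] → [3,0] for a total of 3 + 2 + 1 + 1 + 2 + 4 = 13.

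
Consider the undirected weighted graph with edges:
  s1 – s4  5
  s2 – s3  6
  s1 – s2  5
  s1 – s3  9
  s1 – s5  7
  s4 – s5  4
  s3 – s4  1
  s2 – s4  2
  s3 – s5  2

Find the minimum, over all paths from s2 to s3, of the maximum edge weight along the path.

2

Comparing a few candidate routes:
s2 - s4 - s5 - s3: max(2, 4, 2) = 4
s2 - s1 - s4 - s5 - s3: max(5, 5, 4, 2) = 5
s2 - s4 - s3: max(2, 1) = 2
s2 - s1 - s4 - s3: max(5, 5, 1) = 5
Best route has worst link 2.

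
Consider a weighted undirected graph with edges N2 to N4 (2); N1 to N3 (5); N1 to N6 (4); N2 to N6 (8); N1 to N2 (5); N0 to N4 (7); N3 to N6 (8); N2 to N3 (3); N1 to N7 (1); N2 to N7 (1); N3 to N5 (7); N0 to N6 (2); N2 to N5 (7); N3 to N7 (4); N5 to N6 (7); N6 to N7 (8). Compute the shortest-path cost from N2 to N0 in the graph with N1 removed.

9

Comparing a few candidate routes:
N2→N6→N0: 8 + 2 = 10
N2→N3→N6→N0: 3 + 8 + 2 = 13
N2→N7→N6→N0: 1 + 8 + 2 = 11
N2→N4→N0: 2 + 7 = 9
N2→N7→N3→N6→N0: 1 + 4 + 8 + 2 = 15
Best route has total 9.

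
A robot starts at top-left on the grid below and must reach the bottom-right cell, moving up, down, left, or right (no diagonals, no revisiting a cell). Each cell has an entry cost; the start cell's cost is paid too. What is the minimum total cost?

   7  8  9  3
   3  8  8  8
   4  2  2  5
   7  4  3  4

25

Cheapest: (0,0) → (1,0) → (2,0) → (2,1) → (2,2) → (3,2) → (3,3)
  7 + 3 + 4 + 2 + 2 + 3 + 4 = 25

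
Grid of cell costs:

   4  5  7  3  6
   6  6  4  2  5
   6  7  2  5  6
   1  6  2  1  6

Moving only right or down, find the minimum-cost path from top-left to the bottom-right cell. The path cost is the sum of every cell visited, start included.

Path [0,0]→[0,1]→[1,1]→[1,2]→[2,2]→[3,2]→[3,3]→[3,4]: 4 + 5 + 6 + 4 + 2 + 2 + 1 + 6 = 30.
(Top row then right column would cost 42.)

30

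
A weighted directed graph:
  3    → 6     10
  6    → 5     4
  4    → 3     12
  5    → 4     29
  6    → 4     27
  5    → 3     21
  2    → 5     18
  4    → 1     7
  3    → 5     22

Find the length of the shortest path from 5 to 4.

29

Routes from 5 to 4:
5-3-6-4: 21 + 10 + 27 = 58
5-4: 29
Shortest: 29.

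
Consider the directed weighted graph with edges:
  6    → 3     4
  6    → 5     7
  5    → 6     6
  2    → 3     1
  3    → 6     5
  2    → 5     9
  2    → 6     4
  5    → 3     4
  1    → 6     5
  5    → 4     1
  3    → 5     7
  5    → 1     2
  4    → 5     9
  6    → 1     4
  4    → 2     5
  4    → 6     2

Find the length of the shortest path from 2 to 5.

Comparing a few candidate routes:
2 → 5: 9
2 → 3 → 6 → 5: 1 + 5 + 7 = 13
2 → 6 → 5: 4 + 7 = 11
2 → 3 → 5: 1 + 7 = 8
The minimum is 8.

8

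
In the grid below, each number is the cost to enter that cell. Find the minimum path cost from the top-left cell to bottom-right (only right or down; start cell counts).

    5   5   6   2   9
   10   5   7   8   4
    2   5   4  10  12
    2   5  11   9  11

53

Best path: r0c0 r0c1 r0c2 r0c3 r1c3 r1c4 r2c4 r3c4
Cost: 5 + 5 + 6 + 2 + 8 + 4 + 12 + 11 = 53
For comparison, the top-then-right route costs 54.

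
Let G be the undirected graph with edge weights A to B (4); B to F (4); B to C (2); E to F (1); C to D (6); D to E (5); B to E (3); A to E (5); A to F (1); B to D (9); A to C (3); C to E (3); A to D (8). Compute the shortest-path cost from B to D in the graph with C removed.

Some routes from B to D avoiding C:
B → E → D: 3 + 5 = 8
B → A → F → E → D: 4 + 1 + 1 + 5 = 11
B → F → E → D: 4 + 1 + 5 = 10
B → D: 9
The minimum is 8.

8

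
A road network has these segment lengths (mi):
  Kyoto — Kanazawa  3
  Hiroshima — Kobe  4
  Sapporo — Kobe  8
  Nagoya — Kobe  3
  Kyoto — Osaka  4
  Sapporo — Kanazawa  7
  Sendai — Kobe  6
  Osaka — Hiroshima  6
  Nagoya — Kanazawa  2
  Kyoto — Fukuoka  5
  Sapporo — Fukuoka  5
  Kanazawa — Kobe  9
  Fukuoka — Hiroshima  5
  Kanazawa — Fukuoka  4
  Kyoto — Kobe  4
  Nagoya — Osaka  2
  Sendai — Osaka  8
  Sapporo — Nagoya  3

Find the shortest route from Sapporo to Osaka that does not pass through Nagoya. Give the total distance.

Some routes from Sapporo to Osaka avoiding Nagoya:
Sapporo-Fukuoka-Kanazawa-Kyoto-Osaka: 5 + 4 + 3 + 4 = 16
Sapporo-Fukuoka-Kyoto-Osaka: 5 + 5 + 4 = 14
Sapporo-Fukuoka-Hiroshima-Osaka: 5 + 5 + 6 = 16
Sapporo-Kobe-Kyoto-Osaka: 8 + 4 + 4 = 16
Sapporo-Kanazawa-Kyoto-Osaka: 7 + 3 + 4 = 14
The minimum is 14 mi.

14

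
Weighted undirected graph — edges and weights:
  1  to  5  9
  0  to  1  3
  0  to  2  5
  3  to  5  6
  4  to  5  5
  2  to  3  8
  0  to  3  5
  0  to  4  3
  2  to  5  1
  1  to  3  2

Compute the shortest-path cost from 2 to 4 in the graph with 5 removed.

Paths from 2 to 4 avoiding 5:
2-0-4: 5 + 3 = 8
2-3-1-0-4: 8 + 2 + 3 + 3 = 16
2-3-0-4: 8 + 5 + 3 = 16
Best route has total 8.

8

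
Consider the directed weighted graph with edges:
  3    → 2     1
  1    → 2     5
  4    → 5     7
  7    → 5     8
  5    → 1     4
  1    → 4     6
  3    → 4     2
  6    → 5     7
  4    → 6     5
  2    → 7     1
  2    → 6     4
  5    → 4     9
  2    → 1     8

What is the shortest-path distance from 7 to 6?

21

Paths from 7 to 6:
7 - 5 - 4 - 6: 8 + 9 + 5 = 22
7 - 5 - 1 - 2 - 6: 8 + 4 + 5 + 4 = 21
7 - 5 - 1 - 4 - 6: 8 + 4 + 6 + 5 = 23
The minimum is 21.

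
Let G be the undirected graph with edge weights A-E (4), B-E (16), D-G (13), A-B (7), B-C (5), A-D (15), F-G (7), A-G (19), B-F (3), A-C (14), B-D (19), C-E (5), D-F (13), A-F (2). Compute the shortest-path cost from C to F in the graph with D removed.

A few of the C→F routes:
C→B→F: 5 + 3 = 8
C→A→F: 14 + 2 = 16
C→E→A→B→F: 5 + 4 + 7 + 3 = 19
C→E→A→F: 5 + 4 + 2 = 11
C→B→A→F: 5 + 7 + 2 = 14
Shortest: 8.

8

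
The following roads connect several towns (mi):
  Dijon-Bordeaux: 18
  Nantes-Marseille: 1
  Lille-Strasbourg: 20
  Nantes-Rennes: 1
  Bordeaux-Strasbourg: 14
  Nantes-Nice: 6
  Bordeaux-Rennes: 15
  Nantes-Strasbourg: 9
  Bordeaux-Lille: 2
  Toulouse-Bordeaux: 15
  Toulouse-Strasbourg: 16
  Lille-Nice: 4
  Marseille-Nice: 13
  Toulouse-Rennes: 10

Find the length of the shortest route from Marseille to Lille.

11

Checking several routes:
Marseille → Nantes → Rennes → Bordeaux → Lille: 1 + 1 + 15 + 2 = 19
Marseille → Nantes → Nice → Lille: 1 + 6 + 4 = 11
Marseille → Nice → Lille: 13 + 4 = 17
Marseille → Nantes → Strasbourg → Bordeaux → Lille: 1 + 9 + 14 + 2 = 26
Shortest: 11 mi.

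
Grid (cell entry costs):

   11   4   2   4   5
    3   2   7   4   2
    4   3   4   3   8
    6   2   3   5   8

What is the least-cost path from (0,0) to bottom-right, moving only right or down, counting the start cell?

37

Cheapest: [0,0]→[1,0]→[1,1]→[2,1]→[3,1]→[3,2]→[3,3]→[3,4]
  11 + 3 + 2 + 3 + 2 + 3 + 5 + 8 = 37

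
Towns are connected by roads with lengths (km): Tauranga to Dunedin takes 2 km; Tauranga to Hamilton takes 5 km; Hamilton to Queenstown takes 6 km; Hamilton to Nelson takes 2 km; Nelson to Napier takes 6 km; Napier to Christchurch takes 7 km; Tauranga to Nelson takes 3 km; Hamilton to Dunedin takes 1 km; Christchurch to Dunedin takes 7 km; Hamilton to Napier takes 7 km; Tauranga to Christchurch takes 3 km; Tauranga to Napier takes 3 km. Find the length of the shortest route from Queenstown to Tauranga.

Comparing a few candidate routes:
Queenstown - Hamilton - Tauranga: 6 + 5 = 11
Queenstown - Hamilton - Nelson - Napier - Tauranga: 6 + 2 + 6 + 3 = 17
Queenstown - Hamilton - Dunedin - Christchurch - Tauranga: 6 + 1 + 7 + 3 = 17
Queenstown - Hamilton - Nelson - Tauranga: 6 + 2 + 3 = 11
Queenstown - Hamilton - Dunedin - Tauranga: 6 + 1 + 2 = 9
Queenstown - Hamilton - Napier - Tauranga: 6 + 7 + 3 = 16
Shortest: 9 km.

9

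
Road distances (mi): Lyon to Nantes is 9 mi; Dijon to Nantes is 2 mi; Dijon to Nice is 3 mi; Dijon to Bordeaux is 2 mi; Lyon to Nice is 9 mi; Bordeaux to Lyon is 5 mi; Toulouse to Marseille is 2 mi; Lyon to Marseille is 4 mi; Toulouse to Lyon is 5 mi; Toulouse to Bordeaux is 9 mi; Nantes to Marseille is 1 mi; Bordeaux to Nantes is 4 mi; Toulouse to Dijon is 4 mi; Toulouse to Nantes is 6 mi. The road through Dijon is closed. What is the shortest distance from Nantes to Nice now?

Comparing a few candidate routes:
Nantes → Marseille → Toulouse → Lyon → Nice: 1 + 2 + 5 + 9 = 17
Nantes → Marseille → Lyon → Nice: 1 + 4 + 9 = 14
Nantes → Bordeaux → Lyon → Nice: 4 + 5 + 9 = 18
The minimum is 14 mi.

14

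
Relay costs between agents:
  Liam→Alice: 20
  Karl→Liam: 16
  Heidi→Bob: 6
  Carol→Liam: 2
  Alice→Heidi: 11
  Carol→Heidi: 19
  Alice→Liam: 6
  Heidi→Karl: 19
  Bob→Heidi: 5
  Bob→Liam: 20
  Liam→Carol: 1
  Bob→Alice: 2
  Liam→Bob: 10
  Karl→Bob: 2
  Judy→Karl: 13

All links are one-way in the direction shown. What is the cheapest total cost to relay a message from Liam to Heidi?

15

Candidate routes:
Liam-Bob-Alice-Heidi: 10 + 2 + 11 = 23
Liam-Carol-Heidi: 1 + 19 = 20
Liam-Alice-Heidi: 20 + 11 = 31
Liam-Bob-Heidi: 10 + 5 = 15
The minimum is 15.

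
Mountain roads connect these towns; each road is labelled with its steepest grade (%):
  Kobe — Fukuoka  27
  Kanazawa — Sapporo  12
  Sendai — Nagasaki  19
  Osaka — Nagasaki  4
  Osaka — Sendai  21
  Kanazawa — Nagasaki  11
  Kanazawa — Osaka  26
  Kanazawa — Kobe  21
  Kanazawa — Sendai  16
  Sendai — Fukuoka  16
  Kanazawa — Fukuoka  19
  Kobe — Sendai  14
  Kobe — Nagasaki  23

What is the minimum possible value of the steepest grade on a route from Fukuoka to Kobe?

Some routes from Fukuoka to Kobe:
Fukuoka→Sendai→Kanazawa→Kobe: max(16, 16, 21) = 21
Fukuoka→Kanazawa→Sendai→Kobe: max(19, 16, 14) = 19
Fukuoka→Sendai→Kobe: max(16, 14) = 16
Fukuoka→Kanazawa→Nagasaki→Sendai→Kobe: max(19, 11, 19, 14) = 19
Best route has worst link 16%.

16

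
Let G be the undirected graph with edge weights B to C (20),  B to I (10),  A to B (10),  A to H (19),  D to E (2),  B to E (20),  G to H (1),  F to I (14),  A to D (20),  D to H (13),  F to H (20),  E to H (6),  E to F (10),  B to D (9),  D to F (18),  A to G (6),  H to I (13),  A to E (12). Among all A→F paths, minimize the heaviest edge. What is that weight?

10

Checking several routes:
A → B → I → H → E → F: max(10, 10, 13, 6, 10) = 13
A → B → I → H → D → E → F: max(10, 10, 13, 13, 2, 10) = 13
A → B → D → H → E → F: max(10, 9, 13, 6, 10) = 13
A → G → H → E → F: max(6, 1, 6, 10) = 10
A → B → D → E → F: max(10, 9, 2, 10) = 10
A → E → F: max(12, 10) = 12
Best route has worst link 10.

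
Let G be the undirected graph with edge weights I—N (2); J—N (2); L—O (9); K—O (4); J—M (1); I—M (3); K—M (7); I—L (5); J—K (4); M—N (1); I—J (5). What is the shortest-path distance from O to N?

Some routes from O to N:
O-K-J-M-N: 4 + 4 + 1 + 1 = 10
O-K-J-N: 4 + 4 + 2 = 10
O-K-J-M-I-N: 4 + 4 + 1 + 3 + 2 = 14
O-K-M-N: 4 + 7 + 1 = 12
Best route has total 10.

10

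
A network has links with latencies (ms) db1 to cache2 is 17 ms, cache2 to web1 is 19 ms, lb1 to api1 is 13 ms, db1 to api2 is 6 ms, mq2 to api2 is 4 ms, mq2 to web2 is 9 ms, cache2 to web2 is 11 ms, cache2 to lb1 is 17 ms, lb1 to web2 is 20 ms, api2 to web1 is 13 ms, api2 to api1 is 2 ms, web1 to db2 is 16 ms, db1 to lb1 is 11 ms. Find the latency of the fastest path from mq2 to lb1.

Comparing a few candidate routes:
mq2 → api2 → api1 → lb1: 4 + 2 + 13 = 19
mq2 → api2 → db1 → lb1: 4 + 6 + 11 = 21
mq2 → web2 → lb1: 9 + 20 = 29
The minimum is 19 ms.

19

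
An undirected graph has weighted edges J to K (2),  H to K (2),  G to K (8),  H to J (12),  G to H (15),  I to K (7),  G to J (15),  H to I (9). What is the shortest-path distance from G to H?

10

Comparing a few candidate routes:
G-J-K-H: 15 + 2 + 2 = 19
G-K-H: 8 + 2 = 10
G-H: 15
Shortest: 10.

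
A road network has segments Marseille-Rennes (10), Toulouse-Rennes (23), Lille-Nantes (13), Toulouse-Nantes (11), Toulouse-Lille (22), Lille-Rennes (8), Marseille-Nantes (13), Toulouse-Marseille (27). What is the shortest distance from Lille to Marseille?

A few of the Lille→Marseille routes:
Lille→Toulouse→Rennes→Marseille: 22 + 23 + 10 = 55
Lille→Nantes→Toulouse→Marseille: 13 + 11 + 27 = 51
Lille→Toulouse→Marseille: 22 + 27 = 49
Lille→Toulouse→Nantes→Marseille: 22 + 11 + 13 = 46
Lille→Rennes→Marseille: 8 + 10 = 18
Lille→Nantes→Marseille: 13 + 13 = 26
Shortest: 18 mi.

18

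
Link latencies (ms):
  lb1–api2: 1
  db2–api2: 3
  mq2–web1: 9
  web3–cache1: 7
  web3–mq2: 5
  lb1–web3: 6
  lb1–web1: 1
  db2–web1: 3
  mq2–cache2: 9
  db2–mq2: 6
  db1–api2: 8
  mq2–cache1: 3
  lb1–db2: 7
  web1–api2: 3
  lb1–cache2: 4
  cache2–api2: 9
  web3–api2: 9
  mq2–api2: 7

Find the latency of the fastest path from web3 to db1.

A few of the web3→db1 routes:
web3 -> lb1 -> api2 -> db1: 6 + 1 + 8 = 15
web3 -> api2 -> db1: 9 + 8 = 17
web3 -> lb1 -> web1 -> db2 -> api2 -> db1: 6 + 1 + 3 + 3 + 8 = 21
web3 -> mq2 -> api2 -> db1: 5 + 7 + 8 = 20
web3 -> lb1 -> web1 -> api2 -> db1: 6 + 1 + 3 + 8 = 18
web3 -> mq2 -> db2 -> api2 -> db1: 5 + 6 + 3 + 8 = 22
The minimum is 15 ms.

15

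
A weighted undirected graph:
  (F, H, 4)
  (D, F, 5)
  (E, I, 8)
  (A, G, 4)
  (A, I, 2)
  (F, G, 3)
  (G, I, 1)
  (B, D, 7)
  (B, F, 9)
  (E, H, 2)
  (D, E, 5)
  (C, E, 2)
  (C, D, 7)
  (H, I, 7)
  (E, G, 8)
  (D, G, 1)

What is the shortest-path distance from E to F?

Comparing a few candidate routes:
E→G→F: 8 + 3 = 11
E→D→G→F: 5 + 1 + 3 = 9
E→D→F: 5 + 5 = 10
E→H→F: 2 + 4 = 6
E→I→G→F: 8 + 1 + 3 = 12
The minimum is 6.

6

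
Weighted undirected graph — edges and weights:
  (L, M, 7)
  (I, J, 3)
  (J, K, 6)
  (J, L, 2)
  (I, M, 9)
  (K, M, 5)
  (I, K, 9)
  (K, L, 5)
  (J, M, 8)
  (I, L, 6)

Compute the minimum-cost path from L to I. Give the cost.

5

Checking several routes:
L → I: 6
L → K → J → I: 5 + 6 + 3 = 14
L → J → I: 2 + 3 = 5
L → K → I: 5 + 9 = 14
Shortest: 5.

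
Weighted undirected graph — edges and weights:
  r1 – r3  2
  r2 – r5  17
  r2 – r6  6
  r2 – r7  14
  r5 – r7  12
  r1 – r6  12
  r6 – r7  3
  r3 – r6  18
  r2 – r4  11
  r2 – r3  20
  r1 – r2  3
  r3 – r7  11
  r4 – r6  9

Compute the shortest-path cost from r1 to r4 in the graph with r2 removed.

Candidate routes:
r1 -> r3 -> r6 -> r4: 2 + 18 + 9 = 29
r1 -> r6 -> r4: 12 + 9 = 21
r1 -> r3 -> r7 -> r6 -> r4: 2 + 11 + 3 + 9 = 25
Best route has total 21.

21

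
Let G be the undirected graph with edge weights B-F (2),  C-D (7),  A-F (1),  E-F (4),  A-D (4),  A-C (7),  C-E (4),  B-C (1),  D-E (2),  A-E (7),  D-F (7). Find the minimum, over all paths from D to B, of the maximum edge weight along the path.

4

A few of the D→B routes:
D -> E -> C -> B: max(2, 4, 1) = 4
D -> A -> F -> B: max(4, 1, 2) = 4
D -> A -> F -> E -> C -> B: max(4, 1, 4, 4, 1) = 4
D -> E -> F -> B: max(2, 4, 2) = 4
D -> E -> C -> A -> F -> B: max(2, 4, 7, 1, 2) = 7
Best route has worst link 4.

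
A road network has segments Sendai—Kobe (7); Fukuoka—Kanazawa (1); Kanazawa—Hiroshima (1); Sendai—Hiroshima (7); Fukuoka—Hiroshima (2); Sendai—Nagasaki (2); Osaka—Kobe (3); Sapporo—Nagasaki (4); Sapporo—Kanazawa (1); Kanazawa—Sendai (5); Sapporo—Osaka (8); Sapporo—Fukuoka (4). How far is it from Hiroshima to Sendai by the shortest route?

A few of the Hiroshima→Sendai routes:
Hiroshima-Fukuoka-Kanazawa-Sendai: 2 + 1 + 5 = 8
Hiroshima-Kanazawa-Sendai: 1 + 5 = 6
Hiroshima-Fukuoka-Kanazawa-Sapporo-Nagasaki-Sendai: 2 + 1 + 1 + 4 + 2 = 10
Hiroshima-Kanazawa-Sapporo-Nagasaki-Sendai: 1 + 1 + 4 + 2 = 8
Hiroshima-Sendai: 7
Hiroshima-Kanazawa-Fukuoka-Sapporo-Nagasaki-Sendai: 1 + 1 + 4 + 4 + 2 = 12
The minimum is 6 km.

6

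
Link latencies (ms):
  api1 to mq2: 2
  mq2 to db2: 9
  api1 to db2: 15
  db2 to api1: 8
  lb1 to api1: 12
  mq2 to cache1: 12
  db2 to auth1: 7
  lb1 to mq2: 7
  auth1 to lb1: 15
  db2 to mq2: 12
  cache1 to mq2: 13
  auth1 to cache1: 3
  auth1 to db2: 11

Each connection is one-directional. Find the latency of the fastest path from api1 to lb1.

Candidate routes:
api1→db2→auth1→lb1: 15 + 7 + 15 = 37
api1→mq2→db2→auth1→lb1: 2 + 9 + 7 + 15 = 33
The minimum is 33 ms.

33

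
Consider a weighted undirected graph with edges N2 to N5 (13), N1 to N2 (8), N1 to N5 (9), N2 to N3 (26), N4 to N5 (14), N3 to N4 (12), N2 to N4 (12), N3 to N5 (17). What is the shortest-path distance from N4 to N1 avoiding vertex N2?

Candidate routes:
N4 - N3 - N5 - N1: 12 + 17 + 9 = 38
N4 - N5 - N1: 14 + 9 = 23
Shortest: 23.

23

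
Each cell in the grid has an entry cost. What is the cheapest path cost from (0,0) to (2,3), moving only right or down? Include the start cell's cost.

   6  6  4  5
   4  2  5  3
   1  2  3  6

Path [0,0]→[1,0]→[2,0]→[2,1]→[2,2]→[2,3]: 6 + 4 + 1 + 2 + 3 + 6 = 22.

22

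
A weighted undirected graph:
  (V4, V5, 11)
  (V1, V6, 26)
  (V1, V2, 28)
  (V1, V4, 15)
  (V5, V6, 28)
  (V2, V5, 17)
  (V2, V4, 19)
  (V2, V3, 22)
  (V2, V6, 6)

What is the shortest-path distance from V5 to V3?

39

Some routes from V5 to V3:
V5-V4-V1-V2-V3: 11 + 15 + 28 + 22 = 76
V5-V2-V3: 17 + 22 = 39
V5-V4-V2-V3: 11 + 19 + 22 = 52
V5-V6-V2-V3: 28 + 6 + 22 = 56
Best route has total 39.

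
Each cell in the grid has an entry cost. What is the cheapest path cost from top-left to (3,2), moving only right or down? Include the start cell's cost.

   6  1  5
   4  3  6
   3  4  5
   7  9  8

27

Best path: r0c0 → r0c1 → r1c1 → r2c1 → r2c2 → r3c2
Cost: 6 + 1 + 3 + 4 + 5 + 8 = 27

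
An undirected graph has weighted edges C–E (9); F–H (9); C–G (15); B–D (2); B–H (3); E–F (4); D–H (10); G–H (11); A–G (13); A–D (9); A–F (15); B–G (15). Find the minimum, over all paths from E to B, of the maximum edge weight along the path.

Checking several routes:
E→C→G→H→F→A→D→B: max(9, 15, 11, 9, 15, 9, 2) = 15
E→F→H→D→B: max(4, 9, 10, 2) = 10
E→C→G→B: max(9, 15, 15) = 15
E→F→H→B: max(4, 9, 3) = 9
E→F→H→G→A→D→B: max(4, 9, 11, 13, 9, 2) = 13
E→C→G→H→D→B: max(9, 15, 11, 10, 2) = 15
Smallest bottleneck: 9.

9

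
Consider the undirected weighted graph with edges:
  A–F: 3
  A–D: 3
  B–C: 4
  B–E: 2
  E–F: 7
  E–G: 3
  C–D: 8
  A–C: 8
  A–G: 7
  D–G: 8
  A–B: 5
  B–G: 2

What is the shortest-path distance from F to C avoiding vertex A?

Candidate routes:
F → E → G → B → C: 7 + 3 + 2 + 4 = 16
F → E → B → G → D → C: 7 + 2 + 2 + 8 + 8 = 27
F → E → B → C: 7 + 2 + 4 = 13
F → E → G → D → C: 7 + 3 + 8 + 8 = 26
Best route has total 13.

13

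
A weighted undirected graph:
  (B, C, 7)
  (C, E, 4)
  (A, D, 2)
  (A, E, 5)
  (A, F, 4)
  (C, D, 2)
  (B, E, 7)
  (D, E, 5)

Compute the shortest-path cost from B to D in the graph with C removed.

Paths from B to D avoiding C:
B-E-A-D: 7 + 5 + 2 = 14
B-E-D: 7 + 5 = 12
The minimum is 12.

12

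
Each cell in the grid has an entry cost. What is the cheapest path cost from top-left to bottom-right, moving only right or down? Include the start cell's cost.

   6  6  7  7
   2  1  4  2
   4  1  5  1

16

One optimal route is r0c0 -> r1c0 -> r1c1 -> r1c2 -> r1c3 -> r2c3.
Its cost is 6 + 2 + 1 + 4 + 2 + 1 = 16.
For comparison, the top-then-right route costs 29.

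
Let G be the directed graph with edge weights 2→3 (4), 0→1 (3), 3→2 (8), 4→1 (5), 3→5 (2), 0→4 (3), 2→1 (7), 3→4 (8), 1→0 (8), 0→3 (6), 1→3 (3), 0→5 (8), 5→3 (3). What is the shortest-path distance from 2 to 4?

Candidate routes:
2-1-0-4: 7 + 8 + 3 = 18
2-1-0-3-4: 7 + 8 + 6 + 8 = 29
2-3-4: 4 + 8 = 12
2-1-3-4: 7 + 3 + 8 = 18
2-1-0-5-3-4: 7 + 8 + 8 + 3 + 8 = 34
The minimum is 12.

12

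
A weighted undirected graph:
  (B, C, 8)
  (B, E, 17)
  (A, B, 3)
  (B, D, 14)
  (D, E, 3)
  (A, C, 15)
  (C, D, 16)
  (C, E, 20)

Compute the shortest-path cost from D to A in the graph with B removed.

31

Routes from D to A avoiding B:
D→E→C→A: 3 + 20 + 15 = 38
D→C→A: 16 + 15 = 31
Best route has total 31.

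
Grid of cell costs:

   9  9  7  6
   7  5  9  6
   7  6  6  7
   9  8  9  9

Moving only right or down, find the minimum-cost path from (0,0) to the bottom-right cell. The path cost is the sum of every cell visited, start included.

49

Best path: (0,0)→(1,0)→(1,1)→(2,1)→(2,2)→(2,3)→(3,3)
Cost: 9 + 7 + 5 + 6 + 6 + 7 + 9 = 49
(Top row then right column would cost 53.)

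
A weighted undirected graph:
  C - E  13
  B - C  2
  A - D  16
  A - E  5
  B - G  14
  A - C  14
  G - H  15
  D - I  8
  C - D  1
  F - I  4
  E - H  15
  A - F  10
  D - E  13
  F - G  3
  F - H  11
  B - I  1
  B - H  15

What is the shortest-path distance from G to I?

7

A few of the G→I routes:
G - B - I: 14 + 1 = 15
G - B - C - D - I: 14 + 2 + 1 + 8 = 25
G - F - I: 3 + 4 = 7
Best route has total 7.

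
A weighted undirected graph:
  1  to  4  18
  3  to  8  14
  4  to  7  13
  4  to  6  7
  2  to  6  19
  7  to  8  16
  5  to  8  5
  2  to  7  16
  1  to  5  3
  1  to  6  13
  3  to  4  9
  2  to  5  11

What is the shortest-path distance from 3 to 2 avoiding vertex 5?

35

Comparing a few candidate routes:
3 → 8 → 7 → 2: 14 + 16 + 16 = 46
3 → 4 → 6 → 2: 9 + 7 + 19 = 35
3 → 4 → 7 → 2: 9 + 13 + 16 = 38
Shortest: 35.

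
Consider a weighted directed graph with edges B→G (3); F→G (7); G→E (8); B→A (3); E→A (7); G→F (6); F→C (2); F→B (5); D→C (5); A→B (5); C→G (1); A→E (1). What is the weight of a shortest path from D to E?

Candidate routes:
D→C→G→E: 5 + 1 + 8 = 14
D→C→G→F→B→A→E: 5 + 1 + 6 + 5 + 3 + 1 = 21
Shortest: 14.

14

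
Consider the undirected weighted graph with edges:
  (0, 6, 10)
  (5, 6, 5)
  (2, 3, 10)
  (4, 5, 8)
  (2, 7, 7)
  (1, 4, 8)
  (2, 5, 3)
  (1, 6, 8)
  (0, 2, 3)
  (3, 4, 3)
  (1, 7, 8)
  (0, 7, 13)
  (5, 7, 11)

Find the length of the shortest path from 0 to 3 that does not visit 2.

Some routes from 0 to 3 avoiding 2:
0→7→1→4→3: 13 + 8 + 8 + 3 = 32
0→7→5→4→3: 13 + 11 + 8 + 3 = 35
0→6→1→4→3: 10 + 8 + 8 + 3 = 29
0→6→5→7→1→4→3: 10 + 5 + 11 + 8 + 8 + 3 = 45
0→6→5→4→3: 10 + 5 + 8 + 3 = 26
0→7→1→6→5→4→3: 13 + 8 + 8 + 5 + 8 + 3 = 45
The minimum is 26.

26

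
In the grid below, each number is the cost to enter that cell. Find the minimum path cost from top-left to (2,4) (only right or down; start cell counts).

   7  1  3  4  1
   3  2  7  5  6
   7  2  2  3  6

Path r0c0 → r0c1 → r1c1 → r2c1 → r2c2 → r2c3 → r2c4: 7 + 1 + 2 + 2 + 2 + 3 + 6 = 23.
For comparison, the top-then-right route costs 28.

23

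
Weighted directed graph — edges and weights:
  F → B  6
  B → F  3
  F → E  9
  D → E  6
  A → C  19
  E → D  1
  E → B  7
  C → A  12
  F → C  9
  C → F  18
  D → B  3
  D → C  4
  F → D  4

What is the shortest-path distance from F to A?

20

Paths from F to A:
F→E→D→C→A: 9 + 1 + 4 + 12 = 26
F→D→C→A: 4 + 4 + 12 = 20
F→C→A: 9 + 12 = 21
Best route has total 20.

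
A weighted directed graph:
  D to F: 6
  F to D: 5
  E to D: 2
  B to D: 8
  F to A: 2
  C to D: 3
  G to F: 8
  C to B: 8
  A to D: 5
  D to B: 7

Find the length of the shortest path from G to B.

Paths from G to B:
G -> F -> A -> D -> B: 8 + 2 + 5 + 7 = 22
G -> F -> D -> B: 8 + 5 + 7 = 20
Best route has total 20.

20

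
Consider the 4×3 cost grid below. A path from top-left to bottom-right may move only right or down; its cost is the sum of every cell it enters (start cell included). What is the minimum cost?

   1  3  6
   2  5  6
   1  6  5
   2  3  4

Path [0,0] -> [1,0] -> [2,0] -> [3,0] -> [3,1] -> [3,2]: 1 + 2 + 1 + 2 + 3 + 4 = 13.
For comparison, the top-then-right route costs 25.

13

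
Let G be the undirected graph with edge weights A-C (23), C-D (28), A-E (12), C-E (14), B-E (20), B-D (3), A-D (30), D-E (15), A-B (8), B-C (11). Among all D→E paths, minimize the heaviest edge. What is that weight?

A few of the D→E routes:
D -> B -> C -> A -> E: max(3, 11, 23, 12) = 23
D -> B -> E: max(3, 20) = 20
D -> E: max(15) = 15
D -> B -> C -> E: max(3, 11, 14) = 14
D -> B -> A -> E: max(3, 8, 12) = 12
Best route has worst link 12.

12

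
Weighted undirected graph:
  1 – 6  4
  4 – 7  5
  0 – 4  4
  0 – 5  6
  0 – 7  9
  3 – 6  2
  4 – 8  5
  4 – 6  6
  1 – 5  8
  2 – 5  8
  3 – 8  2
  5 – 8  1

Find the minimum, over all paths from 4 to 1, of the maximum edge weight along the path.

Some routes from 4 to 1:
4 -> 8 -> 3 -> 6 -> 1: max(5, 2, 2, 4) = 5
4 -> 8 -> 5 -> 1: max(5, 1, 8) = 8
4 -> 0 -> 5 -> 8 -> 3 -> 6 -> 1: max(4, 6, 1, 2, 2, 4) = 6
4 -> 6 -> 3 -> 8 -> 5 -> 1: max(6, 2, 2, 1, 8) = 8
4 -> 6 -> 1: max(6, 4) = 6
4 -> 0 -> 5 -> 1: max(4, 6, 8) = 8
Smallest bottleneck: 5.

5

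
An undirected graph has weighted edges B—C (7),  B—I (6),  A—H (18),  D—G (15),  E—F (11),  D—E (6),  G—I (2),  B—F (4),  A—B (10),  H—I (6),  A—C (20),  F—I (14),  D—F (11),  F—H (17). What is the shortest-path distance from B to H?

12

Checking several routes:
B → A → H: 10 + 18 = 28
B → I → H: 6 + 6 = 12
B → F → I → H: 4 + 14 + 6 = 24
B → I → F → H: 6 + 14 + 17 = 37
B → F → D → G → I → H: 4 + 11 + 15 + 2 + 6 = 38
B → F → H: 4 + 17 = 21
The minimum is 12.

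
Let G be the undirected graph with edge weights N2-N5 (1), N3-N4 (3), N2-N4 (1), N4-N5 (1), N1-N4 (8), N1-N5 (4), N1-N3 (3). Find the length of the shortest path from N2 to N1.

5

A few of the N2→N1 routes:
N2→N4→N5→N1: 1 + 1 + 4 = 6
N2→N4→N3→N1: 1 + 3 + 3 = 7
N2→N5→N1: 1 + 4 = 5
N2→N5→N4→N3→N1: 1 + 1 + 3 + 3 = 8
The minimum is 5.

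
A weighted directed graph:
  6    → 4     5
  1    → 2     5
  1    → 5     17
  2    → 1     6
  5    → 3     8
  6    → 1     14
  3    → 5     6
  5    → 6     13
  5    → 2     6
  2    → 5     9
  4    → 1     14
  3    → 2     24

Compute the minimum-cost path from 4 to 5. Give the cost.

Candidate routes:
4-1-5: 14 + 17 = 31
4-1-2-5: 14 + 5 + 9 = 28
Shortest: 28.

28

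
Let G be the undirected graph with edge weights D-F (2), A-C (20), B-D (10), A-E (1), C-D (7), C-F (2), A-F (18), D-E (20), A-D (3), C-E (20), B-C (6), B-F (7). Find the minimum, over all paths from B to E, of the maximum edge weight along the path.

6

Checking several routes:
B - D - A - E: max(10, 3, 1) = 10
B - F - C - D - A - E: max(7, 2, 7, 3, 1) = 7
B - C - D - A - E: max(6, 7, 3, 1) = 7
B - C - F - D - A - E: max(6, 2, 2, 3, 1) = 6
B - F - D - A - E: max(7, 2, 3, 1) = 7
Smallest bottleneck: 6.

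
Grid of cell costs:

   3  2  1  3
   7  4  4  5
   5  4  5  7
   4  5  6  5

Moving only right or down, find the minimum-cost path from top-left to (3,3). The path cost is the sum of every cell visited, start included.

26

One optimal route is [0,0]→[0,1]→[0,2]→[0,3]→[1,3]→[2,3]→[3,3].
Its cost is 3 + 2 + 1 + 3 + 5 + 7 + 5 = 26.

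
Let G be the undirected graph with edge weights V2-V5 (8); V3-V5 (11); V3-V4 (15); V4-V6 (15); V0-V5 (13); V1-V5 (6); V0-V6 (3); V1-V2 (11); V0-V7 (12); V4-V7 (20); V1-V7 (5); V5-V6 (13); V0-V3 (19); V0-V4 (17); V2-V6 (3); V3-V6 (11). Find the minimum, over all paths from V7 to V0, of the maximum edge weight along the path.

8

A few of the V7→V0 routes:
V7-V0: max(12) = 12
V7-V1-V2-V6-V0: max(5, 11, 3, 3) = 11
V7-V1-V5-V3-V6-V0: max(5, 6, 11, 11, 3) = 11
V7-V1-V2-V5-V3-V6-V0: max(5, 11, 8, 11, 11, 3) = 11
V7-V1-V5-V2-V6-V0: max(5, 6, 8, 3, 3) = 8
Best route has worst link 8.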